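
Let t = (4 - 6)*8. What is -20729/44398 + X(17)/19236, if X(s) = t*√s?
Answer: -20729/44398 - 4*√17/4809 ≈ -0.47032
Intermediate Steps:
t = -16 (t = -2*8 = -16)
X(s) = -16*√s
-20729/44398 + X(17)/19236 = -20729/44398 - 16*√17/19236 = -20729*1/44398 - 16*√17*(1/19236) = -20729/44398 - 4*√17/4809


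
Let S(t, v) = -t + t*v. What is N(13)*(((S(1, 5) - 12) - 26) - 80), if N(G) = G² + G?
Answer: -20748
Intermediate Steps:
N(G) = G + G²
N(13)*(((S(1, 5) - 12) - 26) - 80) = (13*(1 + 13))*(((1*(-1 + 5) - 12) - 26) - 80) = (13*14)*(((1*4 - 12) - 26) - 80) = 182*(((4 - 12) - 26) - 80) = 182*((-8 - 26) - 80) = 182*(-34 - 80) = 182*(-114) = -20748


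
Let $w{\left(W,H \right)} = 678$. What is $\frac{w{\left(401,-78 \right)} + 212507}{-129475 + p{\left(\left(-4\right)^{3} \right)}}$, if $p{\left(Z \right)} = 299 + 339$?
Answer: $- \frac{213185}{128837} \approx -1.6547$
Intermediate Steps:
$p{\left(Z \right)} = 638$
$\frac{w{\left(401,-78 \right)} + 212507}{-129475 + p{\left(\left(-4\right)^{3} \right)}} = \frac{678 + 212507}{-129475 + 638} = \frac{213185}{-128837} = 213185 \left(- \frac{1}{128837}\right) = - \frac{213185}{128837}$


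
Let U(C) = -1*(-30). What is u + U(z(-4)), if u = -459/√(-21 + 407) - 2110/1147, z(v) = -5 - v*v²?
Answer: 32300/1147 - 459*√386/386 ≈ 4.7979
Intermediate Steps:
z(v) = -5 - v³
u = -2110/1147 - 459*√386/386 (u = -459*√386/386 - 2110*1/1147 = -459*√386/386 - 2110/1147 = -2110/1147 - 459*√386/386 ≈ -25.202)
U(C) = 30
u + U(z(-4)) = (-2110/1147 - 459*√386/386) + 30 = 32300/1147 - 459*√386/386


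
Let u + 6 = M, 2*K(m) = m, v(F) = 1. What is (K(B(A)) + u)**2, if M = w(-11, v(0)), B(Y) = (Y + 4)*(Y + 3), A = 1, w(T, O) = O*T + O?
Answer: 36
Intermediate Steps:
w(T, O) = O + O*T
B(Y) = (3 + Y)*(4 + Y) (B(Y) = (4 + Y)*(3 + Y) = (3 + Y)*(4 + Y))
M = -10 (M = 1*(1 - 11) = 1*(-10) = -10)
K(m) = m/2
u = -16 (u = -6 - 10 = -16)
(K(B(A)) + u)**2 = ((12 + 1**2 + 7*1)/2 - 16)**2 = ((12 + 1 + 7)/2 - 16)**2 = ((1/2)*20 - 16)**2 = (10 - 16)**2 = (-6)**2 = 36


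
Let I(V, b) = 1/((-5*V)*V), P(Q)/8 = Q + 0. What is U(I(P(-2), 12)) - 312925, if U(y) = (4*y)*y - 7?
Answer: -128176947199/409600 ≈ -3.1293e+5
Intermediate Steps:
P(Q) = 8*Q (P(Q) = 8*(Q + 0) = 8*Q)
I(V, b) = -1/(5*V²) (I(V, b) = 1/(-5*V²) = -1/(5*V²))
U(y) = -7 + 4*y² (U(y) = 4*y² - 7 = -7 + 4*y²)
U(I(P(-2), 12)) - 312925 = (-7 + 4*(-1/(5*(8*(-2))²))²) - 312925 = (-7 + 4*(-⅕/(-16)²)²) - 312925 = (-7 + 4*(-⅕*1/256)²) - 312925 = (-7 + 4*(-1/1280)²) - 312925 = (-7 + 4*(1/1638400)) - 312925 = (-7 + 1/409600) - 312925 = -2867199/409600 - 312925 = -128176947199/409600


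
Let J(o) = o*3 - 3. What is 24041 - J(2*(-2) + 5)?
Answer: 24041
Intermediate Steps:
J(o) = -3 + 3*o (J(o) = 3*o - 3 = -3 + 3*o)
24041 - J(2*(-2) + 5) = 24041 - (-3 + 3*(2*(-2) + 5)) = 24041 - (-3 + 3*(-4 + 5)) = 24041 - (-3 + 3*1) = 24041 - (-3 + 3) = 24041 - 1*0 = 24041 + 0 = 24041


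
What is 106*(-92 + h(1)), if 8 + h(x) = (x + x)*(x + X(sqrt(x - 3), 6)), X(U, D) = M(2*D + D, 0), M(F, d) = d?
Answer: -10388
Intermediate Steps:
X(U, D) = 0
h(x) = -8 + 2*x**2 (h(x) = -8 + (x + x)*(x + 0) = -8 + (2*x)*x = -8 + 2*x**2)
106*(-92 + h(1)) = 106*(-92 + (-8 + 2*1**2)) = 106*(-92 + (-8 + 2*1)) = 106*(-92 + (-8 + 2)) = 106*(-92 - 6) = 106*(-98) = -10388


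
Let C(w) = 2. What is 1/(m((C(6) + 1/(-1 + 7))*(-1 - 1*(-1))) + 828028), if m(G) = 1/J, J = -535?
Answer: 535/442994979 ≈ 1.2077e-6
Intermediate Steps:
m(G) = -1/535 (m(G) = 1/(-535) = -1/535)
1/(m((C(6) + 1/(-1 + 7))*(-1 - 1*(-1))) + 828028) = 1/(-1/535 + 828028) = 1/(442994979/535) = 535/442994979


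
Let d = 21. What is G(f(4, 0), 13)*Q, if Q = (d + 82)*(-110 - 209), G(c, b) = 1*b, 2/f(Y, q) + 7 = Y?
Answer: -427141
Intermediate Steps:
f(Y, q) = 2/(-7 + Y)
G(c, b) = b
Q = -32857 (Q = (21 + 82)*(-110 - 209) = 103*(-319) = -32857)
G(f(4, 0), 13)*Q = 13*(-32857) = -427141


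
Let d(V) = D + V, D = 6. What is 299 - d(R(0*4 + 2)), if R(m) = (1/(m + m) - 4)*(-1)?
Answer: 1157/4 ≈ 289.25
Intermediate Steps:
R(m) = 4 - 1/(2*m) (R(m) = (1/(2*m) - 4)*(-1) = (-4 + 1/(2*m))*(-1) = 4 - 1/(2*m))
d(V) = 6 + V
299 - d(R(0*4 + 2)) = 299 - (6 + (4 - 1/(2*(0*4 + 2)))) = 299 - (6 + (4 - 1/(2*(0 + 2)))) = 299 - (6 + (4 - ½/2)) = 299 - (6 + (4 - ½*½)) = 299 - (6 + (4 - ¼)) = 299 - (6 + 15/4) = 299 - 1*39/4 = 299 - 39/4 = 1157/4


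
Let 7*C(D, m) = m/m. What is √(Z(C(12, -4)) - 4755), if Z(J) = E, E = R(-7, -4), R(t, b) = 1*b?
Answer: I*√4759 ≈ 68.985*I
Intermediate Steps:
R(t, b) = b
E = -4
C(D, m) = ⅐ (C(D, m) = (m/m)/7 = (⅐)*1 = ⅐)
Z(J) = -4
√(Z(C(12, -4)) - 4755) = √(-4 - 4755) = √(-4759) = I*√4759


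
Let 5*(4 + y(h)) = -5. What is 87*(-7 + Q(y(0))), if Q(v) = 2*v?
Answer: -1479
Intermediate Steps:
y(h) = -5 (y(h) = -4 + (⅕)*(-5) = -4 - 1 = -5)
87*(-7 + Q(y(0))) = 87*(-7 + 2*(-5)) = 87*(-7 - 10) = 87*(-17) = -1479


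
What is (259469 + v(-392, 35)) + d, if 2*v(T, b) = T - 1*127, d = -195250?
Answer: 127919/2 ≈ 63960.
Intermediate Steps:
v(T, b) = -127/2 + T/2 (v(T, b) = (T - 1*127)/2 = (T - 127)/2 = (-127 + T)/2 = -127/2 + T/2)
(259469 + v(-392, 35)) + d = (259469 + (-127/2 + (1/2)*(-392))) - 195250 = (259469 + (-127/2 - 196)) - 195250 = (259469 - 519/2) - 195250 = 518419/2 - 195250 = 127919/2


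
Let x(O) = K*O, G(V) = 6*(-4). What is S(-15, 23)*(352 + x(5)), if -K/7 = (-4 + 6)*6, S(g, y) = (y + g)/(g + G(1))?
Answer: 544/39 ≈ 13.949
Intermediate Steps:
G(V) = -24
S(g, y) = (g + y)/(-24 + g) (S(g, y) = (y + g)/(g - 24) = (g + y)/(-24 + g))
K = -84 (K = -7*(-4 + 6)*6 = -14*6 = -7*12 = -84)
x(O) = -84*O
S(-15, 23)*(352 + x(5)) = ((-15 + 23)/(-24 - 15))*(352 - 84*5) = (8/(-39))*(352 - 420) = -1/39*8*(-68) = -8/39*(-68) = 544/39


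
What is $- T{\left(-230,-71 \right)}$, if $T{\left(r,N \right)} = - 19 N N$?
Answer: $95779$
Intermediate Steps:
$T{\left(r,N \right)} = - 19 N^{2}$
$- T{\left(-230,-71 \right)} = - \left(-19\right) \left(-71\right)^{2} = - \left(-19\right) 5041 = \left(-1\right) \left(-95779\right) = 95779$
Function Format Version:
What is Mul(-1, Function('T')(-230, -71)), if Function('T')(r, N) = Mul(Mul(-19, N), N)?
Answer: 95779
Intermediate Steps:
Function('T')(r, N) = Mul(-19, Pow(N, 2))
Mul(-1, Function('T')(-230, -71)) = Mul(-1, Mul(-19, Pow(-71, 2))) = Mul(-1, Mul(-19, 5041)) = Mul(-1, -95779) = 95779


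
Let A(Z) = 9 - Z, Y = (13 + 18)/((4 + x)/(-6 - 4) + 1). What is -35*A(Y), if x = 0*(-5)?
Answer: 4480/3 ≈ 1493.3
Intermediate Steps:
x = 0
Y = 155/3 (Y = (13 + 18)/((4 + 0)/(-6 - 4) + 1) = 31/(4/(-10) + 1) = 31/(4*(-1/10) + 1) = 31/(-2/5 + 1) = 31/(3/5) = 31*(5/3) = 155/3 ≈ 51.667)
-35*A(Y) = -35*(9 - 1*155/3) = -35*(9 - 155/3) = -35*(-128/3) = 4480/3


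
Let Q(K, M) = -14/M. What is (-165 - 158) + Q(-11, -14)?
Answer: -322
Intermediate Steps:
(-165 - 158) + Q(-11, -14) = (-165 - 158) - 14/(-14) = -323 - 14*(-1/14) = -323 + 1 = -322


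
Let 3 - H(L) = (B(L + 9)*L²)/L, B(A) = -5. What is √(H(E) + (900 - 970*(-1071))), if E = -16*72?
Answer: √1034013 ≈ 1016.9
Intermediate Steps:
E = -1152
H(L) = 3 + 5*L (H(L) = 3 - (-5*L²)/L = 3 - (-5)*L = 3 + 5*L)
√(H(E) + (900 - 970*(-1071))) = √((3 + 5*(-1152)) + (900 - 970*(-1071))) = √((3 - 5760) + (900 + 1038870)) = √(-5757 + 1039770) = √1034013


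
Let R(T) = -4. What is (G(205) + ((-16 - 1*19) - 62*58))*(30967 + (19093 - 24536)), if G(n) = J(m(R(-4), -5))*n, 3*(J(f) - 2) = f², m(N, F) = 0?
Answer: -82212804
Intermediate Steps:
J(f) = 2 + f²/3
G(n) = 2*n (G(n) = (2 + (⅓)*0²)*n = (2 + (⅓)*0)*n = (2 + 0)*n = 2*n)
(G(205) + ((-16 - 1*19) - 62*58))*(30967 + (19093 - 24536)) = (2*205 + ((-16 - 1*19) - 62*58))*(30967 + (19093 - 24536)) = (410 + ((-16 - 19) - 3596))*(30967 - 5443) = (410 + (-35 - 3596))*25524 = (410 - 3631)*25524 = -3221*25524 = -82212804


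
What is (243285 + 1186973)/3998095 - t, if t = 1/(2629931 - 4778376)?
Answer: 614566929381/1717937442455 ≈ 0.35774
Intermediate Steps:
t = -1/2148445 (t = 1/(-2148445) = -1/2148445 ≈ -4.6545e-7)
(243285 + 1186973)/3998095 - t = (243285 + 1186973)/3998095 - 1*(-1/2148445) = 1430258*(1/3998095) + 1/2148445 = 1430258/3998095 + 1/2148445 = 614566929381/1717937442455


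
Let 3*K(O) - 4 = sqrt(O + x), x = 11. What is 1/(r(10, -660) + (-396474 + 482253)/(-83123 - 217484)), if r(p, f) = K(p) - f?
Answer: 537617839497771/355389289530658972 - 271093705347*sqrt(21)/355389289530658972 ≈ 0.0015093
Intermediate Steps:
K(O) = 4/3 + sqrt(11 + O)/3 (K(O) = 4/3 + sqrt(O + 11)/3 = 4/3 + sqrt(11 + O)/3)
r(p, f) = 4/3 - f + sqrt(11 + p)/3 (r(p, f) = (4/3 + sqrt(11 + p)/3) - f = 4/3 - f + sqrt(11 + p)/3)
1/(r(10, -660) + (-396474 + 482253)/(-83123 - 217484)) = 1/((4/3 - 1*(-660) + sqrt(11 + 10)/3) + (-396474 + 482253)/(-83123 - 217484)) = 1/((4/3 + 660 + sqrt(21)/3) + 85779/(-300607)) = 1/((1984/3 + sqrt(21)/3) + 85779*(-1/300607)) = 1/((1984/3 + sqrt(21)/3) - 85779/300607) = 1/(596146951/901821 + sqrt(21)/3)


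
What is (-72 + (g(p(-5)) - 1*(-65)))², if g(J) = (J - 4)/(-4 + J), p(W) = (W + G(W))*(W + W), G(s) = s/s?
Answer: 36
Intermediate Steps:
G(s) = 1
p(W) = 2*W*(1 + W) (p(W) = (W + 1)*(W + W) = (1 + W)*(2*W) = 2*W*(1 + W))
g(J) = 1 (g(J) = (-4 + J)/(-4 + J) = 1)
(-72 + (g(p(-5)) - 1*(-65)))² = (-72 + (1 - 1*(-65)))² = (-72 + (1 + 65))² = (-72 + 66)² = (-6)² = 36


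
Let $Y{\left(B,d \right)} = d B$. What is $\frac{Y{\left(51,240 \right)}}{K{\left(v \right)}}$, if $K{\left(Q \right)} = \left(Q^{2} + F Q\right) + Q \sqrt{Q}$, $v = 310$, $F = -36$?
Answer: $\frac{3288}{22723} - \frac{12 \sqrt{310}}{22723} \approx 0.1354$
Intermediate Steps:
$Y{\left(B,d \right)} = B d$
$K{\left(Q \right)} = Q^{2} + Q^{\frac{3}{2}} - 36 Q$ ($K{\left(Q \right)} = \left(Q^{2} - 36 Q\right) + Q \sqrt{Q} = \left(Q^{2} - 36 Q\right) + Q^{\frac{3}{2}} = Q^{2} + Q^{\frac{3}{2}} - 36 Q$)
$\frac{Y{\left(51,240 \right)}}{K{\left(v \right)}} = \frac{51 \cdot 240}{310^{2} + 310^{\frac{3}{2}} - 11160} = \frac{12240}{96100 + 310 \sqrt{310} - 11160} = \frac{12240}{84940 + 310 \sqrt{310}}$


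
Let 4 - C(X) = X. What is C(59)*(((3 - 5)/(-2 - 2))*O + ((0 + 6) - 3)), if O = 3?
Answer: -495/2 ≈ -247.50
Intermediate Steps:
C(X) = 4 - X
C(59)*(((3 - 5)/(-2 - 2))*O + ((0 + 6) - 3)) = (4 - 1*59)*(((3 - 5)/(-2 - 2))*3 + ((0 + 6) - 3)) = (4 - 59)*(-2/(-4)*3 + (6 - 3)) = -55*(-2*(-1/4)*3 + 3) = -55*((1/2)*3 + 3) = -55*(3/2 + 3) = -55*9/2 = -495/2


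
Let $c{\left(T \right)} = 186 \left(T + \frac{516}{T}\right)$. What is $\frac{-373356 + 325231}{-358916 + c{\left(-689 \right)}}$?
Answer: $\frac{33158125}{335687206} \approx 0.098777$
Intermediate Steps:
$c{\left(T \right)} = 186 T + \frac{95976}{T}$
$\frac{-373356 + 325231}{-358916 + c{\left(-689 \right)}} = \frac{-373356 + 325231}{-358916 + \left(186 \left(-689\right) + \frac{95976}{-689}\right)} = - \frac{48125}{-358916 + \left(-128154 + 95976 \left(- \frac{1}{689}\right)\right)} = - \frac{48125}{-358916 - \frac{88394082}{689}} = - \frac{48125}{- \frac{335687206}{689}} = \left(-48125\right) \left(- \frac{689}{335687206}\right) = \frac{33158125}{335687206}$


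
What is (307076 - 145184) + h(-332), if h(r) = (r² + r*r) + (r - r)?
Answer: 382340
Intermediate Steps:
h(r) = 2*r² (h(r) = (r² + r²) + 0 = 2*r² + 0 = 2*r²)
(307076 - 145184) + h(-332) = (307076 - 145184) + 2*(-332)² = 161892 + 2*110224 = 161892 + 220448 = 382340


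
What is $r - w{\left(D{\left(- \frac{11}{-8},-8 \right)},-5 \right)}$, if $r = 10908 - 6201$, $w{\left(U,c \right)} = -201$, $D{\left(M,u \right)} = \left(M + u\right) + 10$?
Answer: $4908$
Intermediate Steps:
$D{\left(M,u \right)} = 10 + M + u$
$r = 4707$
$r - w{\left(D{\left(- \frac{11}{-8},-8 \right)},-5 \right)} = 4707 - -201 = 4707 + 201 = 4908$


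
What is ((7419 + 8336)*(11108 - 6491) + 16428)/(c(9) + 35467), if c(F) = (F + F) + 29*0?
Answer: 72757263/35485 ≈ 2050.4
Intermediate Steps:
c(F) = 2*F (c(F) = 2*F + 0 = 2*F)
((7419 + 8336)*(11108 - 6491) + 16428)/(c(9) + 35467) = ((7419 + 8336)*(11108 - 6491) + 16428)/(2*9 + 35467) = (15755*4617 + 16428)/(18 + 35467) = (72740835 + 16428)/35485 = 72757263*(1/35485) = 72757263/35485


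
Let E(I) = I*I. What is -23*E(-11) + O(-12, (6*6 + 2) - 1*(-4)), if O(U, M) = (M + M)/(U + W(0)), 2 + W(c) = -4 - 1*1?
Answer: -52961/19 ≈ -2787.4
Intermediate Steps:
E(I) = I²
W(c) = -7 (W(c) = -2 + (-4 - 1*1) = -2 + (-4 - 1) = -2 - 5 = -7)
O(U, M) = 2*M/(-7 + U) (O(U, M) = (M + M)/(U - 7) = (2*M)/(-7 + U) = 2*M/(-7 + U))
-23*E(-11) + O(-12, (6*6 + 2) - 1*(-4)) = -23*(-11)² + 2*((6*6 + 2) - 1*(-4))/(-7 - 12) = -23*121 + 2*((36 + 2) + 4)/(-19) = -2783 + 2*(38 + 4)*(-1/19) = -2783 + 2*42*(-1/19) = -2783 - 84/19 = -52961/19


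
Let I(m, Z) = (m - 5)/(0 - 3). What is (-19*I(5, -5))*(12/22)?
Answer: 0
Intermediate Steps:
I(m, Z) = 5/3 - m/3 (I(m, Z) = (-5 + m)/(-3) = (-5 + m)*(-⅓) = 5/3 - m/3)
(-19*I(5, -5))*(12/22) = (-19*(5/3 - ⅓*5))*(12/22) = (-19*(5/3 - 5/3))*(12*(1/22)) = -19*0*(6/11) = 0*(6/11) = 0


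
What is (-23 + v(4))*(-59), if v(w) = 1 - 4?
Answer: 1534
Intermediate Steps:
v(w) = -3
(-23 + v(4))*(-59) = (-23 - 3)*(-59) = -26*(-59) = 1534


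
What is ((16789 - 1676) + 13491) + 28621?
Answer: 57225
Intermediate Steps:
((16789 - 1676) + 13491) + 28621 = (15113 + 13491) + 28621 = 28604 + 28621 = 57225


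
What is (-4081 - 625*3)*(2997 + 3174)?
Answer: -36754476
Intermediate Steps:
(-4081 - 625*3)*(2997 + 3174) = (-4081 - 1875)*6171 = -5956*6171 = -36754476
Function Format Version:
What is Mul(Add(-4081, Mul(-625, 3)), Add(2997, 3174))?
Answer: -36754476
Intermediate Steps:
Mul(Add(-4081, Mul(-625, 3)), Add(2997, 3174)) = Mul(Add(-4081, -1875), 6171) = Mul(-5956, 6171) = -36754476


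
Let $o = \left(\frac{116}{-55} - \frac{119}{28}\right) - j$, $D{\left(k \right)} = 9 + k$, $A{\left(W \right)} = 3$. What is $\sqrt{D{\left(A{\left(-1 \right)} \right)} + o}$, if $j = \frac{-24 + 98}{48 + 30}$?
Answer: $\frac{\sqrt{86355555}}{4290} \approx 2.1661$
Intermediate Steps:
$j = \frac{37}{39}$ ($j = \frac{74}{78} = 74 \cdot \frac{1}{78} = \frac{37}{39} \approx 0.94872$)
$o = - \frac{62701}{8580}$ ($o = \left(\frac{116}{-55} - \frac{119}{28}\right) - \frac{37}{39} = \left(116 \left(- \frac{1}{55}\right) - \frac{17}{4}\right) - \frac{37}{39} = \left(- \frac{116}{55} - \frac{17}{4}\right) - \frac{37}{39} = - \frac{1399}{220} - \frac{37}{39} = - \frac{62701}{8580} \approx -7.3078$)
$\sqrt{D{\left(A{\left(-1 \right)} \right)} + o} = \sqrt{\left(9 + 3\right) - \frac{62701}{8580}} = \sqrt{12 - \frac{62701}{8580}} = \sqrt{\frac{40259}{8580}} = \frac{\sqrt{86355555}}{4290}$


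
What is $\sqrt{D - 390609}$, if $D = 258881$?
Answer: $4 i \sqrt{8233} \approx 362.94 i$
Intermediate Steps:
$\sqrt{D - 390609} = \sqrt{258881 - 390609} = \sqrt{-131728} = 4 i \sqrt{8233}$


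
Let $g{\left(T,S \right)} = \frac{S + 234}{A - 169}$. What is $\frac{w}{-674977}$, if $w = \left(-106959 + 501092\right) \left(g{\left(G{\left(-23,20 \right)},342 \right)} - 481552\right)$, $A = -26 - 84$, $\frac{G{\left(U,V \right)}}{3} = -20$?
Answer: $\frac{5883686791408}{20924287} \approx 2.8119 \cdot 10^{5}$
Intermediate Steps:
$G{\left(U,V \right)} = -60$ ($G{\left(U,V \right)} = 3 \left(-20\right) = -60$)
$A = -110$ ($A = -26 - 84 = -110$)
$g{\left(T,S \right)} = - \frac{26}{31} - \frac{S}{279}$ ($g{\left(T,S \right)} = \frac{S + 234}{-110 - 169} = \frac{234 + S}{-279} = \left(234 + S\right) \left(- \frac{1}{279}\right) = - \frac{26}{31} - \frac{S}{279}$)
$w = - \frac{5883686791408}{31}$ ($w = \left(-106959 + 501092\right) \left(\left(- \frac{26}{31} - \frac{38}{31}\right) - 481552\right) = 394133 \left(\left(- \frac{26}{31} - \frac{38}{31}\right) - 481552\right) = 394133 \left(- \frac{64}{31} - 481552\right) = 394133 \left(- \frac{14928176}{31}\right) = - \frac{5883686791408}{31} \approx -1.898 \cdot 10^{11}$)
$\frac{w}{-674977} = - \frac{5883686791408}{31 \left(-674977\right)} = \left(- \frac{5883686791408}{31}\right) \left(- \frac{1}{674977}\right) = \frac{5883686791408}{20924287}$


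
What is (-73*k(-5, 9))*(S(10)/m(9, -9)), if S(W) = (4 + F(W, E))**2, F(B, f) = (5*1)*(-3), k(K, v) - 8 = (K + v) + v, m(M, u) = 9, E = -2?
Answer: -61831/3 ≈ -20610.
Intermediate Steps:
k(K, v) = 8 + K + 2*v (k(K, v) = 8 + ((K + v) + v) = 8 + (K + 2*v) = 8 + K + 2*v)
F(B, f) = -15 (F(B, f) = 5*(-3) = -15)
S(W) = 121 (S(W) = (4 - 15)**2 = (-11)**2 = 121)
(-73*k(-5, 9))*(S(10)/m(9, -9)) = (-73*(8 - 5 + 2*9))*(121/9) = (-73*(8 - 5 + 18))*(121*(1/9)) = -73*21*(121/9) = -1533*121/9 = -61831/3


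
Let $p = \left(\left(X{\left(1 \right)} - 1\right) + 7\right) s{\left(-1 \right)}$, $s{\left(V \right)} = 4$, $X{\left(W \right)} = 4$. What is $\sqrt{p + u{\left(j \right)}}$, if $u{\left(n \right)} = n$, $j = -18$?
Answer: $\sqrt{22} \approx 4.6904$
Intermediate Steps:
$p = 40$ ($p = \left(\left(4 - 1\right) + 7\right) 4 = \left(3 + 7\right) 4 = 10 \cdot 4 = 40$)
$\sqrt{p + u{\left(j \right)}} = \sqrt{40 - 18} = \sqrt{22}$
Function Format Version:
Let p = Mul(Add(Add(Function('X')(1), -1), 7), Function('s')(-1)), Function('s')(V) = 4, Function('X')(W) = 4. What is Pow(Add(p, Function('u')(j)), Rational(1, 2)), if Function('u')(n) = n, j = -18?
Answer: Pow(22, Rational(1, 2)) ≈ 4.6904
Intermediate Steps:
p = 40 (p = Mul(Add(Add(4, -1), 7), 4) = Mul(Add(3, 7), 4) = Mul(10, 4) = 40)
Pow(Add(p, Function('u')(j)), Rational(1, 2)) = Pow(Add(40, -18), Rational(1, 2)) = Pow(22, Rational(1, 2))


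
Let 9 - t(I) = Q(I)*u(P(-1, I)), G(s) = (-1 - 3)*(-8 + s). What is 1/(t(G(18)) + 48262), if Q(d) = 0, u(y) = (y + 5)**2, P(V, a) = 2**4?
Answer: 1/48271 ≈ 2.0716e-5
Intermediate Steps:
P(V, a) = 16
u(y) = (5 + y)**2
G(s) = 32 - 4*s (G(s) = -4*(-8 + s) = 32 - 4*s)
t(I) = 9 (t(I) = 9 - 0*(5 + 16)**2 = 9 - 0*21**2 = 9 - 0*441 = 9 - 1*0 = 9 + 0 = 9)
1/(t(G(18)) + 48262) = 1/(9 + 48262) = 1/48271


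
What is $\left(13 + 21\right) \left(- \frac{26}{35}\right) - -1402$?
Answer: $\frac{48186}{35} \approx 1376.7$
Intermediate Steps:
$\left(13 + 21\right) \left(- \frac{26}{35}\right) - -1402 = 34 \left(\left(-26\right) \frac{1}{35}\right) + 1402 = 34 \left(- \frac{26}{35}\right) + 1402 = - \frac{884}{35} + 1402 = \frac{48186}{35}$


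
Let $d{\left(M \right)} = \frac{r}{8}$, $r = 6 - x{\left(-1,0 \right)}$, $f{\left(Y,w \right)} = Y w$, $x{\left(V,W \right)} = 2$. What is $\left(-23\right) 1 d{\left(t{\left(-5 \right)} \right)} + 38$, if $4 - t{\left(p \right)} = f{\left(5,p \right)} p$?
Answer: $\frac{53}{2} \approx 26.5$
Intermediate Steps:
$r = 4$ ($r = 6 - 2 = 4$)
$t{\left(p \right)} = 4 - 5 p^{2}$ ($t{\left(p \right)} = 4 - 5 p p = 4 - 5 p^{2}$)
$d{\left(M \right)} = \frac{1}{2}$ ($d{\left(M \right)} = \frac{4}{8} = 4 \cdot \frac{1}{8} = \frac{1}{2}$)
$\left(-23\right) 1 d{\left(t{\left(-5 \right)} \right)} + 38 = \left(-23\right) 1 \cdot \frac{1}{2} + 38 = \left(-23\right) \frac{1}{2} + 38 = - \frac{23}{2} + 38 = \frac{53}{2}$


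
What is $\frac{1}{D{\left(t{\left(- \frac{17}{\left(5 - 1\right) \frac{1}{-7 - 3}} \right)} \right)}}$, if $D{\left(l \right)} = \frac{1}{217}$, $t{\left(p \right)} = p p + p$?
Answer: $217$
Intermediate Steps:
$t{\left(p \right)} = p + p^{2}$ ($t{\left(p \right)} = p^{2} + p = p + p^{2}$)
$D{\left(l \right)} = \frac{1}{217}$
$\frac{1}{D{\left(t{\left(- \frac{17}{\left(5 - 1\right) \frac{1}{-7 - 3}} \right)} \right)}} = \frac{1}{\frac{1}{217}} = 217$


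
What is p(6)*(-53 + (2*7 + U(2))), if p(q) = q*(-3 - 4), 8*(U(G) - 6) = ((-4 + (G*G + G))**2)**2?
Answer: 1302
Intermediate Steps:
U(G) = 6 + (-4 + G + G**2)**4/8 (U(G) = 6 + ((-4 + (G*G + G))**2)**2/8 = 6 + ((-4 + (G**2 + G))**2)**2/8 = 6 + ((-4 + (G + G**2))**2)**2/8 = 6 + ((-4 + G + G**2)**2)**2/8 = 6 + (-4 + G + G**2)**4/8)
p(q) = -7*q (p(q) = q*(-7) = -7*q)
p(6)*(-53 + (2*7 + U(2))) = (-7*6)*(-53 + (2*7 + (6 + (-4 + 2 + 2**2)**4/8))) = -42*(-53 + (14 + (6 + (-4 + 2 + 4)**4/8))) = -42*(-53 + (14 + (6 + (1/8)*2**4))) = -42*(-53 + (14 + (6 + (1/8)*16))) = -42*(-53 + (14 + (6 + 2))) = -42*(-53 + (14 + 8)) = -42*(-53 + 22) = -42*(-31) = 1302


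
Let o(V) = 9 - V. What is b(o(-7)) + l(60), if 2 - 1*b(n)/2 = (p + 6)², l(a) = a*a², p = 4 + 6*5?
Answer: 212804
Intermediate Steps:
p = 34 (p = 4 + 30 = 34)
l(a) = a³
b(n) = -3196 (b(n) = 4 - 2*(34 + 6)² = 4 - 2*40² = 4 - 2*1600 = 4 - 3200 = -3196)
b(o(-7)) + l(60) = -3196 + 60³ = -3196 + 216000 = 212804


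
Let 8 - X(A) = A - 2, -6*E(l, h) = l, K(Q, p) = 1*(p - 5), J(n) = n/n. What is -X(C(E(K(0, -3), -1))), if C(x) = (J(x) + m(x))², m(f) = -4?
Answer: -1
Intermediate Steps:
J(n) = 1
K(Q, p) = -5 + p (K(Q, p) = 1*(-5 + p) = -5 + p)
E(l, h) = -l/6
C(x) = 9 (C(x) = (1 - 4)² = (-3)² = 9)
X(A) = 10 - A (X(A) = 8 - (A - 2) = 8 - (-2 + A) = 8 + (2 - A) = 10 - A)
-X(C(E(K(0, -3), -1))) = -(10 - 1*9) = -(10 - 9) = -1*1 = -1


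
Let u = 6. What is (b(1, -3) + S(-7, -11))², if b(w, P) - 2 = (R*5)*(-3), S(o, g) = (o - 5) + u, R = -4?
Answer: 3136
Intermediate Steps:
S(o, g) = 1 + o (S(o, g) = (o - 5) + 6 = (-5 + o) + 6 = 1 + o)
b(w, P) = 62 (b(w, P) = 2 - 4*5*(-3) = 2 - 20*(-3) = 2 + 60 = 62)
(b(1, -3) + S(-7, -11))² = (62 + (1 - 7))² = (62 - 6)² = 56² = 3136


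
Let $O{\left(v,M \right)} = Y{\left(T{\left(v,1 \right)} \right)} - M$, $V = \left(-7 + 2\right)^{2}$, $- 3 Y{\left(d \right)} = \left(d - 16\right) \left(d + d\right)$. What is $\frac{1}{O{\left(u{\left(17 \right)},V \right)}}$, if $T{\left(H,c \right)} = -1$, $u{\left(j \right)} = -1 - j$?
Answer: $- \frac{3}{109} \approx -0.027523$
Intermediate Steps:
$Y{\left(d \right)} = - \frac{2 d \left(-16 + d\right)}{3}$ ($Y{\left(d \right)} = - \frac{\left(d - 16\right) \left(d + d\right)}{3} = - \frac{\left(-16 + d\right) 2 d}{3} = - \frac{2 d \left(-16 + d\right)}{3}$)
$V = 25$ ($V = \left(-5\right)^{2} = 25$)
$O{\left(v,M \right)} = - \frac{34}{3} - M$ ($O{\left(v,M \right)} = \frac{2}{3} \left(-1\right) \left(16 - -1\right) - M = \frac{2}{3} \left(-1\right) \left(16 + 1\right) - M = \frac{2}{3} \left(-1\right) 17 - M = - \frac{34}{3} - M$)
$\frac{1}{O{\left(u{\left(17 \right)},V \right)}} = \frac{1}{- \frac{34}{3} - 25} = \frac{1}{- \frac{109}{3}} = - \frac{3}{109}$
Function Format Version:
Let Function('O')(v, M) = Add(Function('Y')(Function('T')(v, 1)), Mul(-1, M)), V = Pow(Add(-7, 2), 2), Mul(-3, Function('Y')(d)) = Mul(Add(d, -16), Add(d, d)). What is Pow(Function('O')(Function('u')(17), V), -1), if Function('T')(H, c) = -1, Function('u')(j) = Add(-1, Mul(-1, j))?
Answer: Rational(-3, 109) ≈ -0.027523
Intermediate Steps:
Function('Y')(d) = Mul(Rational(-2, 3), d, Add(-16, d)) (Function('Y')(d) = Mul(Rational(-1, 3), Mul(Add(d, -16), Add(d, d))) = Mul(Rational(-1, 3), Mul(Add(-16, d), Mul(2, d))) = Mul(Rational(-1, 3), Mul(2, d, Add(-16, d))) = Mul(Rational(-2, 3), d, Add(-16, d)))
V = 25 (V = Pow(-5, 2) = 25)
Function('O')(v, M) = Add(Rational(-34, 3), Mul(-1, M)) (Function('O')(v, M) = Add(Mul(Rational(2, 3), -1, Add(16, Mul(-1, -1))), Mul(-1, M)) = Add(Mul(Rational(2, 3), -1, Add(16, 1)), Mul(-1, M)) = Add(Mul(Rational(2, 3), -1, 17), Mul(-1, M)) = Add(Rational(-34, 3), Mul(-1, M)))
Pow(Function('O')(Function('u')(17), V), -1) = Pow(Add(Rational(-34, 3), Mul(-1, 25)), -1) = Pow(Add(Rational(-34, 3), -25), -1) = Pow(Rational(-109, 3), -1) = Rational(-3, 109)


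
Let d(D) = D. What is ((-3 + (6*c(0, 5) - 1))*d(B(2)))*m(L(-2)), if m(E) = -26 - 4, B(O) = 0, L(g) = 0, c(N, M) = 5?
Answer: 0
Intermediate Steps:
m(E) = -30
((-3 + (6*c(0, 5) - 1))*d(B(2)))*m(L(-2)) = ((-3 + (6*5 - 1))*0)*(-30) = ((-3 + (30 - 1))*0)*(-30) = ((-3 + 29)*0)*(-30) = (26*0)*(-30) = 0*(-30) = 0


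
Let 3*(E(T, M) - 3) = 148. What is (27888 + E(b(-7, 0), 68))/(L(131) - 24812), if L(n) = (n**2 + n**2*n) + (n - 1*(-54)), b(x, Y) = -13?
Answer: 83821/6721875 ≈ 0.012470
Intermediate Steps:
L(n) = 54 + n + n**2 + n**3 (L(n) = (n**2 + n**3) + (n + 54) = (n**2 + n**3) + (54 + n) = 54 + n + n**2 + n**3)
E(T, M) = 157/3 (E(T, M) = 3 + (1/3)*148 = 3 + 148/3 = 157/3)
(27888 + E(b(-7, 0), 68))/(L(131) - 24812) = (27888 + 157/3)/((54 + 131 + 131**2 + 131**3) - 24812) = 83821/(3*((54 + 131 + 17161 + 2248091) - 24812)) = 83821/(3*(2265437 - 24812)) = (83821/3)/2240625 = (83821/3)*(1/2240625) = 83821/6721875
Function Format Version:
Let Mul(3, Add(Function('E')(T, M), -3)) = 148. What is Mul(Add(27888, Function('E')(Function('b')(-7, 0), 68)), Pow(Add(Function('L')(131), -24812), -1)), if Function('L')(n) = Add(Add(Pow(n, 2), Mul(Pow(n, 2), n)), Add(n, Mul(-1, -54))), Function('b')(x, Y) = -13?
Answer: Rational(83821, 6721875) ≈ 0.012470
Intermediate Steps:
Function('L')(n) = Add(54, n, Pow(n, 2), Pow(n, 3)) (Function('L')(n) = Add(Add(Pow(n, 2), Pow(n, 3)), Add(n, 54)) = Add(Add(Pow(n, 2), Pow(n, 3)), Add(54, n)) = Add(54, n, Pow(n, 2), Pow(n, 3)))
Function('E')(T, M) = Rational(157, 3) (Function('E')(T, M) = Add(3, Mul(Rational(1, 3), 148)) = Add(3, Rational(148, 3)) = Rational(157, 3))
Mul(Add(27888, Function('E')(Function('b')(-7, 0), 68)), Pow(Add(Function('L')(131), -24812), -1)) = Mul(Add(27888, Rational(157, 3)), Pow(Add(Add(54, 131, Pow(131, 2), Pow(131, 3)), -24812), -1)) = Mul(Rational(83821, 3), Pow(Add(Add(54, 131, 17161, 2248091), -24812), -1)) = Mul(Rational(83821, 3), Pow(Add(2265437, -24812), -1)) = Mul(Rational(83821, 3), Pow(2240625, -1)) = Mul(Rational(83821, 3), Rational(1, 2240625)) = Rational(83821, 6721875)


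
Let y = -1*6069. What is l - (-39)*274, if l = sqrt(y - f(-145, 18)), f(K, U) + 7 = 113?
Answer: 10686 + 5*I*sqrt(247) ≈ 10686.0 + 78.581*I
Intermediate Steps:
f(K, U) = 106 (f(K, U) = -7 + 113 = 106)
y = -6069
l = 5*I*sqrt(247) (l = sqrt(-6069 - 1*106) = sqrt(-6069 - 106) = sqrt(-6175) = 5*I*sqrt(247) ≈ 78.581*I)
l - (-39)*274 = 5*I*sqrt(247) - (-39)*274 = 5*I*sqrt(247) - 1*(-10686) = 5*I*sqrt(247) + 10686 = 10686 + 5*I*sqrt(247)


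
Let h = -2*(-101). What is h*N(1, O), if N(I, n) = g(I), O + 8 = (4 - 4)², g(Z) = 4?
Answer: 808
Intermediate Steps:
O = -8 (O = -8 + (4 - 4)² = -8 + 0² = -8 + 0 = -8)
N(I, n) = 4
h = 202
h*N(1, O) = 202*4 = 808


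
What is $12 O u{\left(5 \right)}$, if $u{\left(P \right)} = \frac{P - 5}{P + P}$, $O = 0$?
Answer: $0$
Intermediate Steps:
$u{\left(P \right)} = \frac{-5 + P}{2 P}$
$12 O u{\left(5 \right)} = 12 \cdot 0 \frac{-5 + 5}{2 \cdot 5} = 0 \cdot \frac{1}{2} \cdot \frac{1}{5} \cdot 0 = 0 \cdot 0 = 0$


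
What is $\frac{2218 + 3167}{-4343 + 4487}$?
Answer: $\frac{1795}{48} \approx 37.396$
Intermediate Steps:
$\frac{2218 + 3167}{-4343 + 4487} = \frac{5385}{144} = 5385 \cdot \frac{1}{144} = \frac{1795}{48}$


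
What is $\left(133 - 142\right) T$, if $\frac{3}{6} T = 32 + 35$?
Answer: $-1206$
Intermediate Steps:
$T = 134$ ($T = 2 \left(32 + 35\right) = 2 \cdot 67 = 134$)
$\left(133 - 142\right) T = \left(133 - 142\right) 134 = \left(-9\right) 134 = -1206$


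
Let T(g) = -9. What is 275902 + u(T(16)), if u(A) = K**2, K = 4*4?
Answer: 276158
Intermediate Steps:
K = 16
u(A) = 256 (u(A) = 16**2 = 256)
275902 + u(T(16)) = 275902 + 256 = 276158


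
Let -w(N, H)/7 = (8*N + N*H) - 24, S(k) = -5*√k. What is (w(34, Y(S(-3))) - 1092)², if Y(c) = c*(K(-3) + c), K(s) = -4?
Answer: 157687684 - 143009440*I*√3 ≈ 1.5769e+8 - 2.477e+8*I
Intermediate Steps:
Y(c) = c*(-4 + c)
w(N, H) = 168 - 56*N - 7*H*N (w(N, H) = -7*((8*N + N*H) - 24) = -7*((8*N + H*N) - 24) = -7*(-24 + 8*N + H*N) = 168 - 56*N - 7*H*N)
(w(34, Y(S(-3))) - 1092)² = ((168 - 56*34 - 7*(-5*I*√3)*(-4 - 5*I*√3)*34) - 1092)² = ((168 - 1904 - 7*(-5*I*√3)*(-4 - 5*I*√3)*34) - 1092)² = ((168 - 1904 - 7*(-5*I*√3*(-4 - 5*I*√3))*34) - 1092)² = ((168 - 1904 + 1190*I*√3*(-4 - 5*I*√3)) - 1092)² = ((-1736 + 1190*I*√3*(-4 - 5*I*√3)) - 1092)² = (-2828 + 1190*I*√3*(-4 - 5*I*√3))²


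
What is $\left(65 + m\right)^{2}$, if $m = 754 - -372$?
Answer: $1418481$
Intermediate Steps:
$m = 1126$ ($m = 754 + 372 = 1126$)
$\left(65 + m\right)^{2} = \left(65 + 1126\right)^{2} = 1191^{2} = 1418481$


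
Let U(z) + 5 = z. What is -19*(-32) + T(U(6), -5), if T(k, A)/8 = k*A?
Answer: 568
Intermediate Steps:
U(z) = -5 + z
T(k, A) = 8*A*k (T(k, A) = 8*(k*A) = 8*(A*k) = 8*A*k)
-19*(-32) + T(U(6), -5) = -19*(-32) + 8*(-5)*(-5 + 6) = 608 + 8*(-5)*1 = 608 - 40 = 568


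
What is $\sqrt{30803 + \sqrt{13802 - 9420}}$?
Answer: $\sqrt{30803 + \sqrt{4382}} \approx 175.7$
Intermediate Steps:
$\sqrt{30803 + \sqrt{13802 - 9420}} = \sqrt{30803 + \sqrt{4382}}$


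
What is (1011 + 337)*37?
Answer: 49876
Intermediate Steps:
(1011 + 337)*37 = 1348*37 = 49876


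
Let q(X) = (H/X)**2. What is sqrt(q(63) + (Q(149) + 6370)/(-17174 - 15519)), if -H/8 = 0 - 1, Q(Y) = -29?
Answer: I*sqrt(754393492361)/2059659 ≈ 0.4217*I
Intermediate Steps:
H = 8 (H = -8*(0 - 1) = -8*(-1) = 8)
q(X) = 64/X**2 (q(X) = (8/X)**2 = 64/X**2)
sqrt(q(63) + (Q(149) + 6370)/(-17174 - 15519)) = sqrt(64/63**2 + (-29 + 6370)/(-17174 - 15519)) = sqrt(64*(1/3969) + 6341/(-32693)) = sqrt(64/3969 + 6341*(-1/32693)) = sqrt(64/3969 - 6341/32693) = sqrt(-23075077/129758517) = I*sqrt(754393492361)/2059659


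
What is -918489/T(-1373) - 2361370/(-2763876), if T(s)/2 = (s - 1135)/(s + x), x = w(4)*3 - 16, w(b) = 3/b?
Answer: -106678103833579/420109152 ≈ -2.5393e+5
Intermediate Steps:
x = -55/4 (x = (3/4)*3 - 16 = (3*(¼))*3 - 16 = (¾)*3 - 16 = 9/4 - 16 = -55/4 ≈ -13.750)
T(s) = 2*(-1135 + s)/(-55/4 + s) (T(s) = 2*((s - 1135)/(s - 55/4)) = 2*((-1135 + s)/(-55/4 + s)) = 2*(-1135 + s)/(-55/4 + s))
-918489/T(-1373) - 2361370/(-2763876) = -918489*(-55 + 4*(-1373))/(8*(-1135 - 1373)) - 2361370/(-2763876) = -918489/(8*(-2508)/(-55 - 5492)) - 2361370*(-1/2763876) = -918489/(8*(-2508)/(-5547)) + 1180685/1381938 = -918489/(8*(-1/5547)*(-2508)) + 1180685/1381938 = -918489/6688/1849 + 1180685/1381938 = -918489*1849/6688 + 1180685/1381938 = -154389651/608 + 1180685/1381938 = -106678103833579/420109152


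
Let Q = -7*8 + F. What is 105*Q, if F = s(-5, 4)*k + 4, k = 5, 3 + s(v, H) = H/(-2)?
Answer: -8085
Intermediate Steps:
s(v, H) = -3 - H/2 (s(v, H) = -3 + H/(-2) = -3 + H*(-½) = -3 - H/2)
F = -21 (F = (-3 - ½*4)*5 + 4 = (-3 - 2)*5 + 4 = -5*5 + 4 = -25 + 4 = -21)
Q = -77 (Q = -7*8 - 21 = -56 - 21 = -77)
105*Q = 105*(-77) = -8085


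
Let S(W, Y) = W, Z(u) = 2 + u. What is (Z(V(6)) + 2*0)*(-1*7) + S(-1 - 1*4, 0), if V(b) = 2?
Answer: -33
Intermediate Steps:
(Z(V(6)) + 2*0)*(-1*7) + S(-1 - 1*4, 0) = ((2 + 2) + 2*0)*(-1*7) + (-1 - 1*4) = (4 + 0)*(-7) + (-1 - 4) = 4*(-7) - 5 = -28 - 5 = -33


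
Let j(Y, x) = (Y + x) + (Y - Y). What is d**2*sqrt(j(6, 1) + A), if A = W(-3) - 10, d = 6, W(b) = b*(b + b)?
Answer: 36*sqrt(15) ≈ 139.43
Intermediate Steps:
W(b) = 2*b**2 (W(b) = b*(2*b) = 2*b**2)
A = 8 (A = 2*(-3)**2 - 10 = 2*9 - 10 = 18 - 10 = 8)
j(Y, x) = Y + x (j(Y, x) = (Y + x) + 0 = Y + x)
d**2*sqrt(j(6, 1) + A) = 6**2*sqrt((6 + 1) + 8) = 36*sqrt(7 + 8) = 36*sqrt(15)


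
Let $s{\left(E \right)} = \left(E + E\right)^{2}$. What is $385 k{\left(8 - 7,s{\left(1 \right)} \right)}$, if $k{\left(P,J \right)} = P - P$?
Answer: $0$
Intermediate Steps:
$s{\left(E \right)} = 4 E^{2}$ ($s{\left(E \right)} = \left(2 E\right)^{2} = 4 E^{2}$)
$k{\left(P,J \right)} = 0$
$385 k{\left(8 - 7,s{\left(1 \right)} \right)} = 385 \cdot 0 = 0$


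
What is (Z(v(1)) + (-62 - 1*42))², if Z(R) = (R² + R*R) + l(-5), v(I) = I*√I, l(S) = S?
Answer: 11449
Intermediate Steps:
v(I) = I^(3/2)
Z(R) = -5 + 2*R² (Z(R) = (R² + R*R) - 5 = (R² + R²) - 5 = 2*R² - 5 = -5 + 2*R²)
(Z(v(1)) + (-62 - 1*42))² = ((-5 + 2*(1^(3/2))²) + (-62 - 1*42))² = ((-5 + 2*1²) + (-62 - 42))² = ((-5 + 2*1) - 104)² = ((-5 + 2) - 104)² = (-3 - 104)² = (-107)² = 11449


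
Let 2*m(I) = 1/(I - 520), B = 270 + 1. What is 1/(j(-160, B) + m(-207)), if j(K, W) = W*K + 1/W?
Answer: -394034/17085313057 ≈ -2.3063e-5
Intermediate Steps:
B = 271
j(K, W) = 1/W + K*W (j(K, W) = K*W + 1/W = 1/W + K*W)
m(I) = 1/(2*(-520 + I)) (m(I) = 1/(2*(I - 520)) = 1/(2*(-520 + I)))
1/(j(-160, B) + m(-207)) = 1/((1/271 - 160*271) + 1/(2*(-520 - 207))) = 1/((1/271 - 43360) + (½)/(-727)) = 1/(-11750559/271 + (½)*(-1/727)) = 1/(-11750559/271 - 1/1454) = 1/(-17085313057/394034) = -394034/17085313057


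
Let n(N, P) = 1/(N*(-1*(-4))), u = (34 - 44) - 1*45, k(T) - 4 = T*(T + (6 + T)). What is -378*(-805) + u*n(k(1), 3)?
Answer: 14605865/48 ≈ 3.0429e+5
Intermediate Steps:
k(T) = 4 + T*(6 + 2*T) (k(T) = 4 + T*(T + (6 + T)) = 4 + T*(6 + 2*T))
u = -55 (u = -10 - 45 = -55)
n(N, P) = 1/(4*N) (n(N, P) = 1/(N*4) = 1/(4*N))
-378*(-805) + u*n(k(1), 3) = -378*(-805) - 55/(4*(4 + 2*1**2 + 6*1)) = 304290 - 55/(4*(4 + 2*1 + 6)) = 304290 - 55/(4*(4 + 2 + 6)) = 304290 - 55/(4*12) = 304290 - 55*1/48 = 304290 - 55/48 = 14605865/48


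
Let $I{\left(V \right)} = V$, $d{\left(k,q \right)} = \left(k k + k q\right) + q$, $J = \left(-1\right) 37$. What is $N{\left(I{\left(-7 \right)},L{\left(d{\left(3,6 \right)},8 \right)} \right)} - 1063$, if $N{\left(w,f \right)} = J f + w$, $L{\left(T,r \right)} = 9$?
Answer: $-1403$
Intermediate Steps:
$J = -37$
$d{\left(k,q \right)} = q + k^{2} + k q$ ($d{\left(k,q \right)} = \left(k^{2} + k q\right) + q = q + k^{2} + k q$)
$N{\left(w,f \right)} = w - 37 f$ ($N{\left(w,f \right)} = - 37 f + w = w - 37 f$)
$N{\left(I{\left(-7 \right)},L{\left(d{\left(3,6 \right)},8 \right)} \right)} - 1063 = \left(-7 - 333\right) - 1063 = -340 - 1063 = -1403$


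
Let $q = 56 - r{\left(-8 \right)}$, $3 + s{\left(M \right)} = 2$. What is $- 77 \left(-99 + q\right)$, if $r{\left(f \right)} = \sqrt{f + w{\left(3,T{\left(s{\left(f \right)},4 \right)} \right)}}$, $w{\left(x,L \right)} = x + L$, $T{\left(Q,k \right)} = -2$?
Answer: $3311 + 77 i \sqrt{7} \approx 3311.0 + 203.72 i$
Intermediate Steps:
$s{\left(M \right)} = -1$ ($s{\left(M \right)} = -3 + 2 = -1$)
$w{\left(x,L \right)} = L + x$
$r{\left(f \right)} = \sqrt{1 + f}$ ($r{\left(f \right)} = \sqrt{f + \left(-2 + 3\right)} = \sqrt{f + 1} = \sqrt{1 + f}$)
$q = 56 - i \sqrt{7}$ ($q = 56 - \sqrt{1 - 8} = 56 - \sqrt{-7} = 56 - i \sqrt{7} \approx 56.0 - 2.6458 i$)
$- 77 \left(-99 + q\right) = - 77 \left(-99 + \left(56 - i \sqrt{7}\right)\right) = - 77 \left(-43 - i \sqrt{7}\right) = 3311 + 77 i \sqrt{7}$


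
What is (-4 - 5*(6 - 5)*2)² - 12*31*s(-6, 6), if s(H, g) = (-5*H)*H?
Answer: 67156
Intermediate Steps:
s(H, g) = -5*H²
(-4 - 5*(6 - 5)*2)² - 12*31*s(-6, 6) = (-4 - 5*(6 - 5)*2)² - 12*31*(-5*(-6)²) = (-4 - 5*2)² - 372*(-5*36) = (-4 - 1*5*2)² - 372*(-180) = (-4 - 5*2)² - 1*(-66960) = (-4 - 10)² + 66960 = (-14)² + 66960 = 196 + 66960 = 67156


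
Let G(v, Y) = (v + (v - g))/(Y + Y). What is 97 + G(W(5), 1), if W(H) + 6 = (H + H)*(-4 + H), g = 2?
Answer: 100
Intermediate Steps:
W(H) = -6 + 2*H*(-4 + H) (W(H) = -6 + (H + H)*(-4 + H) = -6 + (2*H)*(-4 + H) = -6 + 2*H*(-4 + H))
G(v, Y) = (-2 + 2*v)/(2*Y) (G(v, Y) = (v + (v - 1*2))/(Y + Y) = (v + (v - 2))/((2*Y)) = (v + (-2 + v))*(1/(2*Y)) = (-2 + 2*v)*(1/(2*Y)) = (-2 + 2*v)/(2*Y))
97 + G(W(5), 1) = 97 + (-1 + (-6 - 8*5 + 2*5²))/1 = 97 + 1*(-1 + (-6 - 40 + 2*25)) = 97 + 1*(-1 + (-6 - 40 + 50)) = 97 + 1*(-1 + 4) = 97 + 1*3 = 97 + 3 = 100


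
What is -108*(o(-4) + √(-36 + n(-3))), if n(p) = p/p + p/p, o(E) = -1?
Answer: 108 - 108*I*√34 ≈ 108.0 - 629.74*I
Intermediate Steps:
n(p) = 2 (n(p) = 1 + 1 = 2)
-108*(o(-4) + √(-36 + n(-3))) = -108*(-1 + √(-36 + 2)) = -108*(-1 + √(-34)) = -108*(-1 + I*√34) = 108 - 108*I*√34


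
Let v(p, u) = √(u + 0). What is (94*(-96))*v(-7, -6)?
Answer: -9024*I*√6 ≈ -22104.0*I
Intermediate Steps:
v(p, u) = √u
(94*(-96))*v(-7, -6) = (94*(-96))*√(-6) = -9024*I*√6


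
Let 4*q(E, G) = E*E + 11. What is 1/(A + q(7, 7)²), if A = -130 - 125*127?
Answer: -1/15780 ≈ -6.3371e-5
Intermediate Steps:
A = -16005 (A = -130 - 15875 = -16005)
q(E, G) = 11/4 + E²/4 (q(E, G) = (E*E + 11)/4 = (E² + 11)/4 = (11 + E²)/4 = 11/4 + E²/4)
1/(A + q(7, 7)²) = 1/(-16005 + (11/4 + (¼)*7²)²) = 1/(-16005 + (11/4 + (¼)*49)²) = 1/(-16005 + (11/4 + 49/4)²) = 1/(-16005 + 15²) = 1/(-16005 + 225) = 1/(-15780) = -1/15780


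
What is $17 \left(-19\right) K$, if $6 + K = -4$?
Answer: $3230$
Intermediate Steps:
$K = -10$ ($K = -6 - 4 = -10$)
$17 \left(-19\right) K = 17 \left(-19\right) \left(-10\right) = \left(-323\right) \left(-10\right) = 3230$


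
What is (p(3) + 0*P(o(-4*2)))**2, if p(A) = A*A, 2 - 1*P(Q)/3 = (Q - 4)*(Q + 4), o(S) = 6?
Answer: 81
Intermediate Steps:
P(Q) = 6 - 3*(-4 + Q)*(4 + Q) (P(Q) = 6 - 3*(Q - 4)*(Q + 4) = 6 - 3*(-4 + Q)*(4 + Q))
p(A) = A**2
(p(3) + 0*P(o(-4*2)))**2 = (3**2 + 0*(54 - 3*6**2))**2 = (9 + 0*(54 - 3*36))**2 = (9 + 0*(54 - 108))**2 = (9 + 0*(-54))**2 = (9 + 0)**2 = 9**2 = 81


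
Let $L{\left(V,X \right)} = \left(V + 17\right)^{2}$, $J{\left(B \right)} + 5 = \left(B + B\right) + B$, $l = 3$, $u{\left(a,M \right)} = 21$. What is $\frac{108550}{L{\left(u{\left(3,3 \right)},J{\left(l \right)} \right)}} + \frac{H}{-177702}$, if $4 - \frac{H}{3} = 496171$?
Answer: $\frac{127612783}{1527391} \approx 83.55$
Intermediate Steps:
$H = -1488501$ ($H = 12 - 1488513 = -1488501$)
$J{\left(B \right)} = -5 + 3 B$ ($J{\left(B \right)} = -5 + \left(\left(B + B\right) + B\right) = -5 + \left(2 B + B\right) = -5 + 3 B$)
$L{\left(V,X \right)} = \left(17 + V\right)^{2}$
$\frac{108550}{L{\left(u{\left(3,3 \right)},J{\left(l \right)} \right)}} + \frac{H}{-177702} = \frac{108550}{\left(17 + 21\right)^{2}} - \frac{1488501}{-177702} = \frac{108550}{38^{2}} - - \frac{70881}{8462} = \frac{108550}{1444} + \frac{70881}{8462} = 108550 \cdot \frac{1}{1444} + \frac{70881}{8462} = \frac{54275}{722} + \frac{70881}{8462} = \frac{127612783}{1527391}$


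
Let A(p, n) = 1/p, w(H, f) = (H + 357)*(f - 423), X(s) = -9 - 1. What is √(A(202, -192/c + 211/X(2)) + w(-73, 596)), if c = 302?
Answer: √2004782330/202 ≈ 221.66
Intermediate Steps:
X(s) = -10
w(H, f) = (-423 + f)*(357 + H) (w(H, f) = (357 + H)*(-423 + f) = (-423 + f)*(357 + H))
√(A(202, -192/c + 211/X(2)) + w(-73, 596)) = √(1/202 + (-151011 - 423*(-73) + 357*596 - 73*596)) = √(1/202 + (-151011 + 30879 + 212772 - 43508)) = √(1/202 + 49132) = √(9924665/202) = √2004782330/202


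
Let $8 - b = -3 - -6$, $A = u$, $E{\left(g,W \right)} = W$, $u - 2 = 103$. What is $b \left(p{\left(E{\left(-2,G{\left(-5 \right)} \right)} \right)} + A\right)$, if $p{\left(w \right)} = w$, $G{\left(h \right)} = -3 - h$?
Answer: $535$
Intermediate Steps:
$u = 105$ ($u = 2 + 103 = 105$)
$A = 105$
$b = 5$ ($b = 8 - \left(-3 - -6\right) = 8 - \left(-3 + 6\right) = 8 - 3 = 5$)
$b \left(p{\left(E{\left(-2,G{\left(-5 \right)} \right)} \right)} + A\right) = 5 \left(\left(-3 - -5\right) + 105\right) = 5 \left(\left(-3 + 5\right) + 105\right) = 5 \left(2 + 105\right) = 5 \cdot 107 = 535$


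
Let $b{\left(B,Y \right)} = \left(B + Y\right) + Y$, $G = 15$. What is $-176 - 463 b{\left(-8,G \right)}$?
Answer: $-10362$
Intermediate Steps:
$b{\left(B,Y \right)} = B + 2 Y$
$-176 - 463 b{\left(-8,G \right)} = -176 - 463 \left(-8 + 2 \cdot 15\right) = -176 - 463 \left(-8 + 30\right) = -176 - 10186 = -10362$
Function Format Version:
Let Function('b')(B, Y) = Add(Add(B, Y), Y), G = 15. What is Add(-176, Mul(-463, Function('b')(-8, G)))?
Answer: -10362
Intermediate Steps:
Function('b')(B, Y) = Add(B, Mul(2, Y))
Add(-176, Mul(-463, Function('b')(-8, G))) = Add(-176, Mul(-463, Add(-8, Mul(2, 15)))) = Add(-176, Mul(-463, Add(-8, 30))) = Add(-176, Mul(-463, 22)) = Add(-176, -10186) = -10362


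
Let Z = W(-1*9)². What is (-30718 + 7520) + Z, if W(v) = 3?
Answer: -23189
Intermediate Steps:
Z = 9 (Z = 3² = 9)
(-30718 + 7520) + Z = (-30718 + 7520) + 9 = -23198 + 9 = -23189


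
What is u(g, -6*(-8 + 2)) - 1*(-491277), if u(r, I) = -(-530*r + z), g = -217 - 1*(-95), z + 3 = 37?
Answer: 426583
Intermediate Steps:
z = 34 (z = -3 + 37 = 34)
g = -122 (g = -217 + 95 = -122)
u(r, I) = -34 + 530*r (u(r, I) = -(-530*r + 34) = -(34 - 530*r) = -34 + 530*r)
u(g, -6*(-8 + 2)) - 1*(-491277) = (-34 + 530*(-122)) - 1*(-491277) = (-34 - 64660) + 491277 = -64694 + 491277 = 426583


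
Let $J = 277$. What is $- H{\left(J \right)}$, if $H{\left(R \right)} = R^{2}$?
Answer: $-76729$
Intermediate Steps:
$- H{\left(J \right)} = - 277^{2} = \left(-1\right) 76729 = -76729$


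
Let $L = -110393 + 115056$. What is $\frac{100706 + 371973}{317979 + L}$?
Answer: $\frac{472679}{322642} \approx 1.465$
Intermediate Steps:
$L = 4663$
$\frac{100706 + 371973}{317979 + L} = \frac{100706 + 371973}{317979 + 4663} = \frac{472679}{322642}$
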